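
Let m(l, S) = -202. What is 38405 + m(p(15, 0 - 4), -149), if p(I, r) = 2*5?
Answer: 38203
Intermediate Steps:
p(I, r) = 10
38405 + m(p(15, 0 - 4), -149) = 38405 - 202 = 38203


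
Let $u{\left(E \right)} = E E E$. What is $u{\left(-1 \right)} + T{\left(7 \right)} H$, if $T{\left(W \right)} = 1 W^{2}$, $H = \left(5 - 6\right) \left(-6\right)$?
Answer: $293$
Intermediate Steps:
$u{\left(E \right)} = E^{3}$ ($u{\left(E \right)} = E^{2} E = E^{3}$)
$H = 6$ ($H = \left(-1\right) \left(-6\right) = 6$)
$T{\left(W \right)} = W^{2}$
$u{\left(-1 \right)} + T{\left(7 \right)} H = \left(-1\right)^{3} + 7^{2} \cdot 6 = -1 + 49 \cdot 6 = -1 + 294 = 293$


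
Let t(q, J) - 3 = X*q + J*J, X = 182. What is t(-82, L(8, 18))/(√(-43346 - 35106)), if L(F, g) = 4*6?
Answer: 14345*I*√19613/39226 ≈ 51.215*I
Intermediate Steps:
L(F, g) = 24
t(q, J) = 3 + J² + 182*q (t(q, J) = 3 + (182*q + J*J) = 3 + (182*q + J²) = 3 + (J² + 182*q) = 3 + J² + 182*q)
t(-82, L(8, 18))/(√(-43346 - 35106)) = (3 + 24² + 182*(-82))/(√(-43346 - 35106)) = (3 + 576 - 14924)/(√(-78452)) = -14345*(-I*√19613/39226) = -(-14345)*I*√19613/39226 = 14345*I*√19613/39226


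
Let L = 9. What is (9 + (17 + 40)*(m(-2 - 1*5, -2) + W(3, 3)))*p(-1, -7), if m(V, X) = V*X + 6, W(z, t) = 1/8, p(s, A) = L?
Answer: 83241/8 ≈ 10405.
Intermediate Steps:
p(s, A) = 9
W(z, t) = ⅛
m(V, X) = 6 + V*X
(9 + (17 + 40)*(m(-2 - 1*5, -2) + W(3, 3)))*p(-1, -7) = (9 + (17 + 40)*((6 + (-2 - 1*5)*(-2)) + ⅛))*9 = (9 + 57*((6 + (-2 - 5)*(-2)) + ⅛))*9 = (9 + 57*((6 - 7*(-2)) + ⅛))*9 = (9 + 57*((6 + 14) + ⅛))*9 = (9 + 57*(20 + ⅛))*9 = (9 + 57*(161/8))*9 = (9 + 9177/8)*9 = (9249/8)*9 = 83241/8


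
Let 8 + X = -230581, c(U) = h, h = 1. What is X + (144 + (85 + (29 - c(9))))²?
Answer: -164540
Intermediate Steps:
c(U) = 1
X = -230589 (X = -8 - 230581 = -230589)
X + (144 + (85 + (29 - c(9))))² = -230589 + (144 + (85 + (29 - 1*1)))² = -230589 + (144 + (85 + (29 - 1)))² = -230589 + (144 + (85 + 28))² = -230589 + (144 + 113)² = -230589 + 257² = -230589 + 66049 = -164540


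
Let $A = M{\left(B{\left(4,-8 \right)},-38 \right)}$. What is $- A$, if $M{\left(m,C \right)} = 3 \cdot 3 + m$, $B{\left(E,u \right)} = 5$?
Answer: $-14$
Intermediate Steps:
$M{\left(m,C \right)} = 9 + m$
$A = 14$ ($A = 9 + 5 = 14$)
$- A = \left(-1\right) 14 = -14$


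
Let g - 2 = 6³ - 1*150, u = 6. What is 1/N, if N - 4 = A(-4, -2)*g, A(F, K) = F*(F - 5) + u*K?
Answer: 1/1636 ≈ 0.00061125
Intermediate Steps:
A(F, K) = 6*K + F*(-5 + F) (A(F, K) = F*(F - 5) + 6*K = F*(-5 + F) + 6*K = 6*K + F*(-5 + F))
g = 68 (g = 2 + (6³ - 1*150) = 2 + (216 - 150) = 2 + 66 = 68)
N = 1636 (N = 4 + ((-4)² - 5*(-4) + 6*(-2))*68 = 4 + (16 + 20 - 12)*68 = 4 + 24*68 = 4 + 1632 = 1636)
1/N = 1/1636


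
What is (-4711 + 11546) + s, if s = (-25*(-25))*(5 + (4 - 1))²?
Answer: 46835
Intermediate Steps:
s = 40000 (s = 625*(5 + 3)² = 625*8² = 625*64 = 40000)
(-4711 + 11546) + s = (-4711 + 11546) + 40000 = 6835 + 40000 = 46835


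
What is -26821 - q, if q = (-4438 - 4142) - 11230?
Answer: -7011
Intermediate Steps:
q = -19810 (q = -8580 - 11230 = -19810)
-26821 - q = -26821 - 1*(-19810) = -26821 + 19810 = -7011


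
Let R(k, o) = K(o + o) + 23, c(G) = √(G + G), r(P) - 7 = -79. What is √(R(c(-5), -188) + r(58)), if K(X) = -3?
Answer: 2*I*√13 ≈ 7.2111*I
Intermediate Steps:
r(P) = -72 (r(P) = 7 - 79 = -72)
c(G) = √2*√G (c(G) = √(2*G) = √2*√G)
R(k, o) = 20 (R(k, o) = -3 + 23 = 20)
√(R(c(-5), -188) + r(58)) = √(20 - 72) = √(-52) = 2*I*√13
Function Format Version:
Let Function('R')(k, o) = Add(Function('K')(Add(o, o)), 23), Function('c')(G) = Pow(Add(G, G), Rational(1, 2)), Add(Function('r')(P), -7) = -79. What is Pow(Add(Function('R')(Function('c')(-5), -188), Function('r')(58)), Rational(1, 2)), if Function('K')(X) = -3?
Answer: Mul(2, I, Pow(13, Rational(1, 2))) ≈ Mul(7.2111, I)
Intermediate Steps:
Function('r')(P) = -72 (Function('r')(P) = Add(7, -79) = -72)
Function('c')(G) = Mul(Pow(2, Rational(1, 2)), Pow(G, Rational(1, 2))) (Function('c')(G) = Pow(Mul(2, G), Rational(1, 2)) = Mul(Pow(2, Rational(1, 2)), Pow(G, Rational(1, 2))))
Function('R')(k, o) = 20 (Function('R')(k, o) = Add(-3, 23) = 20)
Pow(Add(Function('R')(Function('c')(-5), -188), Function('r')(58)), Rational(1, 2)) = Pow(Add(20, -72), Rational(1, 2)) = Pow(-52, Rational(1, 2)) = Mul(2, I, Pow(13, Rational(1, 2)))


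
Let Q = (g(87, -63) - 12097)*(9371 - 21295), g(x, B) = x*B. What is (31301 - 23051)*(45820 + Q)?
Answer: 1729578609000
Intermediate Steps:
g(x, B) = B*x
Q = 209600072 (Q = (-63*87 - 12097)*(9371 - 21295) = (-5481 - 12097)*(-11924) = -17578*(-11924) = 209600072)
(31301 - 23051)*(45820 + Q) = (31301 - 23051)*(45820 + 209600072) = 8250*209645892 = 1729578609000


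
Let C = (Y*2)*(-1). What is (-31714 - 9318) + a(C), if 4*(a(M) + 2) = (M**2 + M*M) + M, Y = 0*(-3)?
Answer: -41034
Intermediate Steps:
Y = 0
C = 0 (C = (0*2)*(-1) = 0*(-1) = 0)
a(M) = -2 + M**2/2 + M/4 (a(M) = -2 + ((M**2 + M*M) + M)/4 = -2 + ((M**2 + M**2) + M)/4 = -2 + (2*M**2 + M)/4 = -2 + (M + 2*M**2)/4 = -2 + (M**2/2 + M/4) = -2 + M**2/2 + M/4)
(-31714 - 9318) + a(C) = (-31714 - 9318) + (-2 + (1/2)*0**2 + (1/4)*0) = -41032 + (-2 + (1/2)*0 + 0) = -41032 + (-2 + 0 + 0) = -41032 - 2 = -41034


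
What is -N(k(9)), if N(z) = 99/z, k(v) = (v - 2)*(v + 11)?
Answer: -99/140 ≈ -0.70714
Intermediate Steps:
k(v) = (-2 + v)*(11 + v)
-N(k(9)) = -99/(-22 + 9**2 + 9*9) = -99/(-22 + 81 + 81) = -99/140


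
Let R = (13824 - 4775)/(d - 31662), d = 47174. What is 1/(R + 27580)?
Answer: 15512/427830009 ≈ 3.6257e-5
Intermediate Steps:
R = 9049/15512 (R = (13824 - 4775)/(47174 - 31662) = 9049/15512 ≈ 0.58335)
1/(R + 27580) = 1/(9049/15512 + 27580) = 1/(427830009/15512) = 15512/427830009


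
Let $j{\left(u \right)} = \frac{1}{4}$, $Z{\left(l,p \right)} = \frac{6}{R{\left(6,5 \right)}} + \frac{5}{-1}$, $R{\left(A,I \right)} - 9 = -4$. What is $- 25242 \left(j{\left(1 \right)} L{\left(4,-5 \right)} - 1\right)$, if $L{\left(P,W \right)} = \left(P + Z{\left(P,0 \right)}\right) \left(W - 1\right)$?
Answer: $\frac{164073}{5} \approx 32815.0$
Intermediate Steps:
$R{\left(A,I \right)} = 5$ ($R{\left(A,I \right)} = 9 - 4 = 5$)
$Z{\left(l,p \right)} = - \frac{19}{5}$ ($Z{\left(l,p \right)} = \frac{6}{5} + \frac{5}{-1} = 6 \cdot \frac{1}{5} + 5 \left(-1\right) = \frac{6}{5} - 5 = - \frac{19}{5}$)
$j{\left(u \right)} = \frac{1}{4}$
$L{\left(P,W \right)} = \left(-1 + W\right) \left(- \frac{19}{5} + P\right)$ ($L{\left(P,W \right)} = \left(P - \frac{19}{5}\right) \left(W - 1\right) = \left(- \frac{19}{5} + P\right) \left(-1 + W\right) = \left(-1 + W\right) \left(- \frac{19}{5} + P\right)$)
$- 25242 \left(j{\left(1 \right)} L{\left(4,-5 \right)} - 1\right) = - 25242 \left(\frac{\frac{19}{5} - 4 - -19 + 4 \left(-5\right)}{4} - 1\right) = - 25242 \left(\frac{\frac{19}{5} - 4 + 19 - 20}{4} - 1\right) = - 25242 \left(\frac{1}{4} \left(- \frac{6}{5}\right) - 1\right) = - 25242 \left(- \frac{3}{10} - 1\right) = \left(-25242\right) \left(- \frac{13}{10}\right) = \frac{164073}{5}$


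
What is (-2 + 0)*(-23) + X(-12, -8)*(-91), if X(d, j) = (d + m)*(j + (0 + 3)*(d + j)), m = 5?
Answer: -43270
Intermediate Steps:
X(d, j) = (5 + d)*(3*d + 4*j) (X(d, j) = (d + 5)*(j + (0 + 3)*(d + j)) = (5 + d)*(j + 3*(d + j)) = (5 + d)*(j + (3*d + 3*j)) = (5 + d)*(3*d + 4*j))
(-2 + 0)*(-23) + X(-12, -8)*(-91) = (-2 + 0)*(-23) + (3*(-12)² + 15*(-12) + 20*(-8) + 4*(-12)*(-8))*(-91) = -2*(-23) + (3*144 - 180 - 160 + 384)*(-91) = 46 + (432 - 180 - 160 + 384)*(-91) = 46 + 476*(-91) = 46 - 43316 = -43270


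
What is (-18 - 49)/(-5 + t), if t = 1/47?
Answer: 3149/234 ≈ 13.457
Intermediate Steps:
t = 1/47 ≈ 0.021277
(-18 - 49)/(-5 + t) = (-18 - 49)/(-5 + 1/47) = -67/(-234/47) = -47/234*(-67) = 3149/234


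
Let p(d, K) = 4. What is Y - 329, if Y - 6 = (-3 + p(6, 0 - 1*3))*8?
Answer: -315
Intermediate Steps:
Y = 14 (Y = 6 + (-3 + 4)*8 = 6 + 1*8 = 6 + 8 = 14)
Y - 329 = 14 - 329 = -315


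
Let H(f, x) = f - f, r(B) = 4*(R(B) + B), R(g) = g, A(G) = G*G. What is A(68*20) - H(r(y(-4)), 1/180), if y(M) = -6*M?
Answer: 1849600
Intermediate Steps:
A(G) = G**2
r(B) = 8*B (r(B) = 4*(B + B) = 4*(2*B) = 8*B)
H(f, x) = 0
A(68*20) - H(r(y(-4)), 1/180) = (68*20)**2 - 1*0 = 1360**2 + 0 = 1849600 + 0 = 1849600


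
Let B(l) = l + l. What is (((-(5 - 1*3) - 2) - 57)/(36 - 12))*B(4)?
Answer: -61/3 ≈ -20.333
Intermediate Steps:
B(l) = 2*l
(((-(5 - 1*3) - 2) - 57)/(36 - 12))*B(4) = (((-(5 - 1*3) - 2) - 57)/(36 - 12))*(2*4) = (((-(5 - 3) - 2) - 57)/24)*8 = (((-1*2 - 2) - 57)*(1/24))*8 = (((-2 - 2) - 57)*(1/24))*8 = ((-4 - 57)*(1/24))*8 = -61*1/24*8 = -61/24*8 = -61/3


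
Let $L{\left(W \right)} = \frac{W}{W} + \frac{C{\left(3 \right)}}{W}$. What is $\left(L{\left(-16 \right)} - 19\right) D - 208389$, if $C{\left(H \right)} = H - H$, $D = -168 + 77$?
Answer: $-206751$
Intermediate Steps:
$D = -91$
$C{\left(H \right)} = 0$
$L{\left(W \right)} = 1$ ($L{\left(W \right)} = \frac{W}{W} + \frac{0}{W} = 1 + 0 = 1$)
$\left(L{\left(-16 \right)} - 19\right) D - 208389 = \left(1 - 19\right) \left(-91\right) - 208389 = \left(-18\right) \left(-91\right) - 208389 = 1638 - 208389 = -206751$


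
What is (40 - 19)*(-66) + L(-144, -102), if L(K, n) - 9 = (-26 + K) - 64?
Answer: -1611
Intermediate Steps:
L(K, n) = -81 + K (L(K, n) = 9 + ((-26 + K) - 64) = 9 + (-90 + K) = -81 + K)
(40 - 19)*(-66) + L(-144, -102) = (40 - 19)*(-66) + (-81 - 144) = 21*(-66) - 225 = -1386 - 225 = -1611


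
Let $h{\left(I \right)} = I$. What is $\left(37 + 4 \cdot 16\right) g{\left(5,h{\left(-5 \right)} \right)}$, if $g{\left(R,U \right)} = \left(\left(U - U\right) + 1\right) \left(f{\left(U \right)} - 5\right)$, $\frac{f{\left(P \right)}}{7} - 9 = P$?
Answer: $2323$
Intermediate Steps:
$f{\left(P \right)} = 63 + 7 P$
$g{\left(R,U \right)} = 58 + 7 U$ ($g{\left(R,U \right)} = \left(\left(U - U\right) + 1\right) \left(\left(63 + 7 U\right) - 5\right) = \left(0 + 1\right) \left(58 + 7 U\right) = 1 \left(58 + 7 U\right) = 58 + 7 U$)
$\left(37 + 4 \cdot 16\right) g{\left(5,h{\left(-5 \right)} \right)} = \left(37 + 4 \cdot 16\right) \left(58 + 7 \left(-5\right)\right) = \left(37 + 64\right) \left(58 - 35\right) = 101 \cdot 23 = 2323$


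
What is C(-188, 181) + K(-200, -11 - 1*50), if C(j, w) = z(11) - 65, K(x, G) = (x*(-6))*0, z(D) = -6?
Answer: -71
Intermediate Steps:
K(x, G) = 0 (K(x, G) = -6*x*0 = 0)
C(j, w) = -71 (C(j, w) = -6 - 65 = -71)
C(-188, 181) + K(-200, -11 - 1*50) = -71 + 0 = -71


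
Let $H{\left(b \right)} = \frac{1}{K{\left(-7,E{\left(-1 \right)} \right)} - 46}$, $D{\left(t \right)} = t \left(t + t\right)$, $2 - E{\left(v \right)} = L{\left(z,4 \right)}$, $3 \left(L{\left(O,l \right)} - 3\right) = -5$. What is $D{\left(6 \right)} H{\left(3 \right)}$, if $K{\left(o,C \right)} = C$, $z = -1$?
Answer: $- \frac{27}{17} \approx -1.5882$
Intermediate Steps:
$L{\left(O,l \right)} = \frac{4}{3}$ ($L{\left(O,l \right)} = 3 + \frac{1}{3} \left(-5\right) = 3 - \frac{5}{3} = \frac{4}{3}$)
$E{\left(v \right)} = \frac{2}{3}$ ($E{\left(v \right)} = 2 - \frac{4}{3} = \frac{2}{3}$)
$D{\left(t \right)} = 2 t^{2}$ ($D{\left(t \right)} = t 2 t = 2 t^{2}$)
$H{\left(b \right)} = - \frac{3}{136}$ ($H{\left(b \right)} = \frac{1}{\frac{2}{3} - 46} = \frac{1}{- \frac{136}{3}} = - \frac{3}{136}$)
$D{\left(6 \right)} H{\left(3 \right)} = 2 \cdot 6^{2} \left(- \frac{3}{136}\right) = 2 \cdot 36 \left(- \frac{3}{136}\right) = 72 \left(- \frac{3}{136}\right) = - \frac{27}{17}$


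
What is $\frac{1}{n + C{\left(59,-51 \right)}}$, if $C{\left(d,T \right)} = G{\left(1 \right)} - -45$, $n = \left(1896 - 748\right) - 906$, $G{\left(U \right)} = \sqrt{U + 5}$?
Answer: $\frac{287}{82363} - \frac{\sqrt{6}}{82363} \approx 0.0034548$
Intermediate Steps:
$G{\left(U \right)} = \sqrt{5 + U}$
$n = 242$ ($n = 1148 - 906 = 242$)
$C{\left(d,T \right)} = 45 + \sqrt{6}$ ($C{\left(d,T \right)} = \sqrt{5 + 1} - -45 = \sqrt{6} + 45 = 45 + \sqrt{6}$)
$\frac{1}{n + C{\left(59,-51 \right)}} = \frac{1}{242 + \left(45 + \sqrt{6}\right)} = \frac{1}{287 + \sqrt{6}}$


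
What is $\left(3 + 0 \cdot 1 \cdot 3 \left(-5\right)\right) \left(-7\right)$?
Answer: $-21$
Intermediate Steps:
$\left(3 + 0 \cdot 1 \cdot 3 \left(-5\right)\right) \left(-7\right) = \left(3 + 0 \cdot 3 \left(-5\right)\right) \left(-7\right) = \left(3 + 0 \left(-5\right)\right) \left(-7\right) = \left(3 + 0\right) \left(-7\right) = 3 \left(-7\right) = -21$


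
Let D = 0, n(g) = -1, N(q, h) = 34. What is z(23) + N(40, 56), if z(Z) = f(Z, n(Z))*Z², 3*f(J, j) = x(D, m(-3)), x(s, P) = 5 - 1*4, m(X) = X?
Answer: 631/3 ≈ 210.33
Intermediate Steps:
x(s, P) = 1 (x(s, P) = 5 - 4 = 1)
f(J, j) = ⅓ (f(J, j) = (⅓)*1 = ⅓)
z(Z) = Z²/3
z(23) + N(40, 56) = (⅓)*23² + 34 = (⅓)*529 + 34 = 529/3 + 34 = 631/3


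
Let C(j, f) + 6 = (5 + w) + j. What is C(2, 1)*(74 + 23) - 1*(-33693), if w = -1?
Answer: 33693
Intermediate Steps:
C(j, f) = -2 + j (C(j, f) = -6 + ((5 - 1) + j) = -6 + (4 + j) = -2 + j)
C(2, 1)*(74 + 23) - 1*(-33693) = (-2 + 2)*(74 + 23) - 1*(-33693) = 0*97 + 33693 = 0 + 33693 = 33693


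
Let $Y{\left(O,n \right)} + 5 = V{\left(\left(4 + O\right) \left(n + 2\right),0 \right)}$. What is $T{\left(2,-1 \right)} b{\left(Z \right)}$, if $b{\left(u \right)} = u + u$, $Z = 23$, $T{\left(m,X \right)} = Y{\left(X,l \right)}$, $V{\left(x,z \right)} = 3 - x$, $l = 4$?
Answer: $-920$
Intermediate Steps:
$Y{\left(O,n \right)} = -2 - \left(2 + n\right) \left(4 + O\right)$ ($Y{\left(O,n \right)} = -5 - \left(-3 + \left(4 + O\right) \left(n + 2\right)\right) = -5 - \left(-3 + \left(4 + O\right) \left(2 + n\right)\right) = -5 - \left(-3 + \left(2 + n\right) \left(4 + O\right)\right) = -2 - \left(2 + n\right) \left(4 + O\right)$)
$T{\left(m,X \right)} = -26 - 6 X$ ($T{\left(m,X \right)} = -10 - 16 - 2 X - X 4 = -10 - 16 - 2 X - 4 X = -26 - 6 X$)
$b{\left(u \right)} = 2 u$
$T{\left(2,-1 \right)} b{\left(Z \right)} = \left(-26 - -6\right) 2 \cdot 23 = \left(-26 + 6\right) 46 = \left(-20\right) 46 = -920$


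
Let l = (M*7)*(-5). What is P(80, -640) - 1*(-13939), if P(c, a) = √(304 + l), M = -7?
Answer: 13939 + 3*√61 ≈ 13962.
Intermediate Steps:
l = 245 (l = -7*7*(-5) = -49*(-5) = 245)
P(c, a) = 3*√61 (P(c, a) = √(304 + 245) = √549 = 3*√61)
P(80, -640) - 1*(-13939) = 3*√61 - 1*(-13939) = 3*√61 + 13939 = 13939 + 3*√61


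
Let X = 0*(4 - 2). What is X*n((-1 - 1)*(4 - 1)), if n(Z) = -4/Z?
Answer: 0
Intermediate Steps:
X = 0 (X = 0*2 = 0)
X*n((-1 - 1)*(4 - 1)) = 0*(-4*1/((-1 - 1)*(4 - 1))) = 0*(-4/((-2*3))) = 0*(-4/(-6)) = 0*(-4*(-1/6)) = 0*(2/3) = 0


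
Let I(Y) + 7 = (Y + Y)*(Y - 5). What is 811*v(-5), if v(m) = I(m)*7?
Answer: 527961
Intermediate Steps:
I(Y) = -7 + 2*Y*(-5 + Y) (I(Y) = -7 + (Y + Y)*(Y - 5) = -7 + (2*Y)*(-5 + Y) = -7 + 2*Y*(-5 + Y))
v(m) = -49 - 70*m + 14*m**2 (v(m) = (-7 - 10*m + 2*m**2)*7 = -49 - 70*m + 14*m**2)
811*v(-5) = 811*(-49 - 70*(-5) + 14*(-5)**2) = 811*(-49 + 350 + 14*25) = 811*(-49 + 350 + 350) = 811*651 = 527961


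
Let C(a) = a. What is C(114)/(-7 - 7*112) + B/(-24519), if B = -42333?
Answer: 10230079/6464843 ≈ 1.5824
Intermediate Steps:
C(114)/(-7 - 7*112) + B/(-24519) = 114/(-7 - 7*112) - 42333/(-24519) = 114/(-7 - 784) - 42333*(-1/24519) = 114/(-791) + 14111/8173 = 114*(-1/791) + 14111/8173 = -114/791 + 14111/8173 = 10230079/6464843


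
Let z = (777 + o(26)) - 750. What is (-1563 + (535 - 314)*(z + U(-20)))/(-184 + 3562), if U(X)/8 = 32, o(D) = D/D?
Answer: 61201/3378 ≈ 18.118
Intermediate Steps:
o(D) = 1
z = 28 (z = (777 + 1) - 750 = 778 - 750 = 28)
U(X) = 256 (U(X) = 8*32 = 256)
(-1563 + (535 - 314)*(z + U(-20)))/(-184 + 3562) = (-1563 + (535 - 314)*(28 + 256))/(-184 + 3562) = (-1563 + 221*284)/3378 = (-1563 + 62764)*(1/3378) = 61201*(1/3378) = 61201/3378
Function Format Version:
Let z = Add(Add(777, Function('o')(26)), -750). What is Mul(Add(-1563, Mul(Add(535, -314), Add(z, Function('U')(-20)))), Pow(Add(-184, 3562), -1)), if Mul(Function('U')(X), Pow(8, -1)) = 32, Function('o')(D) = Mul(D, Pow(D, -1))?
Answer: Rational(61201, 3378) ≈ 18.118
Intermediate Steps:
Function('o')(D) = 1
z = 28 (z = Add(Add(777, 1), -750) = Add(778, -750) = 28)
Function('U')(X) = 256 (Function('U')(X) = Mul(8, 32) = 256)
Mul(Add(-1563, Mul(Add(535, -314), Add(z, Function('U')(-20)))), Pow(Add(-184, 3562), -1)) = Mul(Add(-1563, Mul(Add(535, -314), Add(28, 256))), Pow(Add(-184, 3562), -1)) = Mul(Add(-1563, Mul(221, 284)), Pow(3378, -1)) = Mul(Add(-1563, 62764), Rational(1, 3378)) = Mul(61201, Rational(1, 3378)) = Rational(61201, 3378)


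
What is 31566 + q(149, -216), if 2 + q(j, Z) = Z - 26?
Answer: 31322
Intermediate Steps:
q(j, Z) = -28 + Z (q(j, Z) = -2 + (Z - 26) = -2 + (-26 + Z) = -28 + Z)
31566 + q(149, -216) = 31566 + (-28 - 216) = 31566 - 244 = 31322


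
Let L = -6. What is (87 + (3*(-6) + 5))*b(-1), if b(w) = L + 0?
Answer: -444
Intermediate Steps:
b(w) = -6 (b(w) = -6 + 0 = -6)
(87 + (3*(-6) + 5))*b(-1) = (87 + (3*(-6) + 5))*(-6) = (87 + (-18 + 5))*(-6) = (87 - 13)*(-6) = 74*(-6) = -444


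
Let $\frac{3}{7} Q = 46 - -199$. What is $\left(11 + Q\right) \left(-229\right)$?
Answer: $- \frac{400292}{3} \approx -1.3343 \cdot 10^{5}$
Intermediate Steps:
$Q = \frac{1715}{3}$ ($Q = \frac{7 \left(46 - -199\right)}{3} = \frac{7 \left(46 + 199\right)}{3} = \frac{7}{3} \cdot 245 = \frac{1715}{3} \approx 571.67$)
$\left(11 + Q\right) \left(-229\right) = \left(11 + \frac{1715}{3}\right) \left(-229\right) = \frac{1748}{3} \left(-229\right) = - \frac{400292}{3}$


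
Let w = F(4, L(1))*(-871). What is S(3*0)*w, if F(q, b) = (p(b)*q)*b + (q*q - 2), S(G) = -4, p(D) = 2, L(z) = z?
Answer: 76648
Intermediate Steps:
F(q, b) = -2 + q**2 + 2*b*q (F(q, b) = (2*q)*b + (q*q - 2) = 2*b*q + (q**2 - 2) = 2*b*q + (-2 + q**2) = -2 + q**2 + 2*b*q)
w = -19162 (w = (-2 + 4**2 + 2*1*4)*(-871) = (-2 + 16 + 8)*(-871) = 22*(-871) = -19162)
S(3*0)*w = -4*(-19162) = 76648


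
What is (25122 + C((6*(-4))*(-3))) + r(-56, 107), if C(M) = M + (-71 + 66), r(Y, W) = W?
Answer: 25296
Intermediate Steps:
C(M) = -5 + M (C(M) = M - 5 = -5 + M)
(25122 + C((6*(-4))*(-3))) + r(-56, 107) = (25122 + (-5 + (6*(-4))*(-3))) + 107 = (25122 + (-5 - 24*(-3))) + 107 = (25122 + (-5 + 72)) + 107 = (25122 + 67) + 107 = 25189 + 107 = 25296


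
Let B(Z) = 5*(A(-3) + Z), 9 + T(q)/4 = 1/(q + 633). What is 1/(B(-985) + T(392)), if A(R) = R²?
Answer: -1025/5038896 ≈ -0.00020342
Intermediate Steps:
T(q) = -36 + 4/(633 + q) (T(q) = -36 + 4/(q + 633) = -36 + 4/(633 + q))
B(Z) = 45 + 5*Z (B(Z) = 5*((-3)² + Z) = 5*(9 + Z) = 45 + 5*Z)
1/(B(-985) + T(392)) = 1/((45 + 5*(-985)) + 4*(-5696 - 9*392)/(633 + 392)) = 1/((45 - 4925) + 4*(-5696 - 3528)/1025) = 1/(-4880 + 4*(1/1025)*(-9224)) = 1/(-4880 - 36896/1025) = 1/(-5038896/1025) = -1025/5038896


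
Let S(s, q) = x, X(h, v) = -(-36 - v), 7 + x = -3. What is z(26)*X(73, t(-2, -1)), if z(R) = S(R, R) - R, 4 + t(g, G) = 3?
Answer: -1260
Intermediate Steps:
t(g, G) = -1 (t(g, G) = -4 + 3 = -1)
x = -10 (x = -7 - 3 = -10)
X(h, v) = 36 + v
S(s, q) = -10
z(R) = -10 - R
z(26)*X(73, t(-2, -1)) = (-10 - 1*26)*(36 - 1) = (-10 - 26)*35 = -36*35 = -1260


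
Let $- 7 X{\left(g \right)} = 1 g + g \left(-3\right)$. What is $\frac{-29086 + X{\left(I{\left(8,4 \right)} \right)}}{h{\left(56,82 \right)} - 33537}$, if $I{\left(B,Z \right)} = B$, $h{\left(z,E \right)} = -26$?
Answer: $\frac{203586}{234941} \approx 0.86654$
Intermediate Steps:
$X{\left(g \right)} = \frac{2 g}{7}$ ($X{\left(g \right)} = - \frac{1 g + g \left(-3\right)}{7} = - \frac{g - 3 g}{7} = - \frac{\left(-2\right) g}{7} = \frac{2 g}{7}$)
$\frac{-29086 + X{\left(I{\left(8,4 \right)} \right)}}{h{\left(56,82 \right)} - 33537} = \frac{-29086 + \frac{2}{7} \cdot 8}{-26 - 33537} = \frac{-29086 + \frac{16}{7}}{-33563} = \left(- \frac{203586}{7}\right) \left(- \frac{1}{33563}\right) = \frac{203586}{234941}$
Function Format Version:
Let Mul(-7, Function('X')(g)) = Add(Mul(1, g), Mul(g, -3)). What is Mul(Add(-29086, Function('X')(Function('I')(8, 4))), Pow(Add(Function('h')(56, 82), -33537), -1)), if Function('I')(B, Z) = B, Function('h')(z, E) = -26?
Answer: Rational(203586, 234941) ≈ 0.86654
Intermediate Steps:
Function('X')(g) = Mul(Rational(2, 7), g) (Function('X')(g) = Mul(Rational(-1, 7), Add(Mul(1, g), Mul(g, -3))) = Mul(Rational(-1, 7), Add(g, Mul(-3, g))) = Mul(Rational(-1, 7), Mul(-2, g)) = Mul(Rational(2, 7), g))
Mul(Add(-29086, Function('X')(Function('I')(8, 4))), Pow(Add(Function('h')(56, 82), -33537), -1)) = Mul(Add(-29086, Mul(Rational(2, 7), 8)), Pow(Add(-26, -33537), -1)) = Mul(Add(-29086, Rational(16, 7)), Pow(-33563, -1)) = Mul(Rational(-203586, 7), Rational(-1, 33563)) = Rational(203586, 234941)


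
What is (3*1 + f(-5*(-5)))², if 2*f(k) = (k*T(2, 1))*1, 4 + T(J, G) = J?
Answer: 484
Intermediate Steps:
T(J, G) = -4 + J
f(k) = -k (f(k) = ((k*(-4 + 2))*1)/2 = ((k*(-2))*1)/2 = (-2*k*1)/2 = (-2*k)/2 = -k)
(3*1 + f(-5*(-5)))² = (3*1 - (-5)*(-5))² = (3 - 1*25)² = (3 - 25)² = (-22)² = 484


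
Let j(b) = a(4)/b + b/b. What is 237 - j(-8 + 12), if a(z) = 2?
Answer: 471/2 ≈ 235.50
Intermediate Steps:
j(b) = 1 + 2/b (j(b) = 2/b + b/b = 2/b + 1 = 1 + 2/b)
237 - j(-8 + 12) = 237 - (2 + (-8 + 12))/(-8 + 12) = 237 - (2 + 4)/4 = 237 - 6/4 = 237 - 1*3/2 = 237 - 3/2 = 471/2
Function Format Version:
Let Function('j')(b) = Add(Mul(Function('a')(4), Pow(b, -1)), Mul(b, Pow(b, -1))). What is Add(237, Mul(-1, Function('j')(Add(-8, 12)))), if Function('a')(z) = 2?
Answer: Rational(471, 2) ≈ 235.50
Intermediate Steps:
Function('j')(b) = Add(1, Mul(2, Pow(b, -1))) (Function('j')(b) = Add(Mul(2, Pow(b, -1)), Mul(b, Pow(b, -1))) = Add(Mul(2, Pow(b, -1)), 1) = Add(1, Mul(2, Pow(b, -1))))
Add(237, Mul(-1, Function('j')(Add(-8, 12)))) = Add(237, Mul(-1, Mul(Pow(Add(-8, 12), -1), Add(2, Add(-8, 12))))) = Add(237, Mul(-1, Mul(Pow(4, -1), Add(2, 4)))) = Add(237, Mul(-1, Mul(Rational(1, 4), 6))) = Add(237, Mul(-1, Rational(3, 2))) = Add(237, Rational(-3, 2)) = Rational(471, 2)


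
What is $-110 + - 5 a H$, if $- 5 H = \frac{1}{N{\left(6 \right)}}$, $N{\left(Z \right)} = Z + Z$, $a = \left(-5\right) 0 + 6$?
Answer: $- \frac{219}{2} \approx -109.5$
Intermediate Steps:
$a = 6$ ($a = 0 + 6 = 6$)
$N{\left(Z \right)} = 2 Z$
$H = - \frac{1}{60}$ ($H = - \frac{1}{5 \cdot 2 \cdot 6} = - \frac{1}{5 \cdot 12} = \left(- \frac{1}{5}\right) \frac{1}{12} = - \frac{1}{60} \approx -0.016667$)
$-110 + - 5 a H = -110 + \left(-5\right) 6 \left(- \frac{1}{60}\right) = -110 - - \frac{1}{2} = -110 + \frac{1}{2} = - \frac{219}{2}$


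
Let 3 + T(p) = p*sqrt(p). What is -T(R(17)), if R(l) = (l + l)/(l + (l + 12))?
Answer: 3 - 17*sqrt(391)/529 ≈ 2.3645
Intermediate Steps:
R(l) = 2*l/(12 + 2*l) (R(l) = (2*l)/(l + (12 + l)) = (2*l)/(12 + 2*l) = 2*l/(12 + 2*l))
T(p) = -3 + p**(3/2) (T(p) = -3 + p*sqrt(p) = -3 + p**(3/2))
-T(R(17)) = -(-3 + (17/(6 + 17))**(3/2)) = -(-3 + (17/23)**(3/2)) = -(-3 + 17*sqrt(391)/529) = 3 - 17*sqrt(391)/529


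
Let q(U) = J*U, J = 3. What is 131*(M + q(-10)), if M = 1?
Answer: -3799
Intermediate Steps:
q(U) = 3*U
131*(M + q(-10)) = 131*(1 + 3*(-10)) = 131*(1 - 30) = 131*(-29) = -3799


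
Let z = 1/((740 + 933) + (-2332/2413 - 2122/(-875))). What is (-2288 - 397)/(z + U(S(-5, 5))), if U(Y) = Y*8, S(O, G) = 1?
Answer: -9492576550785/28285393463 ≈ -335.60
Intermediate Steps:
U(Y) = 8*Y
z = 2111375/3535410261 (z = 1/(1673 + (-2332*1/2413 - 2122*(-1/875))) = 1/(1673 + (-2332/2413 + 2122/875)) = 1/(1673 + 3079886/2111375) = 1/(3535410261/2111375) = 2111375/3535410261 ≈ 0.00059721)
(-2288 - 397)/(z + U(S(-5, 5))) = (-2288 - 397)/(2111375/3535410261 + 8*1) = -2685/(2111375/3535410261 + 8) = -2685/28285393463/3535410261 = -2685*3535410261/28285393463 = -9492576550785/28285393463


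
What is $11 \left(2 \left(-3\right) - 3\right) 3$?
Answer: $-297$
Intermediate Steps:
$11 \left(2 \left(-3\right) - 3\right) 3 = 11 \left(-6 - 3\right) 3 = 11 \left(-9\right) 3 = \left(-99\right) 3 = -297$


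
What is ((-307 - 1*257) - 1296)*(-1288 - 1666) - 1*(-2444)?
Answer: 5496884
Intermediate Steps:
((-307 - 1*257) - 1296)*(-1288 - 1666) - 1*(-2444) = ((-307 - 257) - 1296)*(-2954) + 2444 = (-564 - 1296)*(-2954) + 2444 = -1860*(-2954) + 2444 = 5494440 + 2444 = 5496884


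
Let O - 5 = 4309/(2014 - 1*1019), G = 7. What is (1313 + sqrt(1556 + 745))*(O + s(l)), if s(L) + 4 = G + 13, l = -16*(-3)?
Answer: 33092852/995 + 25204*sqrt(2301)/995 ≈ 34474.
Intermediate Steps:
l = 48
O = 9284/995 (O = 5 + 4309/(2014 - 1*1019) = 5 + 4309/(2014 - 1019) = 5 + 4309/995 = 9284/995 ≈ 9.3307)
s(L) = 16 (s(L) = -4 + (7 + 13) = -4 + 20 = 16)
(1313 + sqrt(1556 + 745))*(O + s(l)) = (1313 + sqrt(1556 + 745))*(9284/995 + 16) = (1313 + sqrt(2301))*(25204/995) = 33092852/995 + 25204*sqrt(2301)/995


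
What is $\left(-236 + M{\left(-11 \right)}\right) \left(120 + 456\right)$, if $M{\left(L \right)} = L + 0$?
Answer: $-142272$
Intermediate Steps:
$M{\left(L \right)} = L$
$\left(-236 + M{\left(-11 \right)}\right) \left(120 + 456\right) = \left(-236 - 11\right) \left(120 + 456\right) = \left(-247\right) 576 = -142272$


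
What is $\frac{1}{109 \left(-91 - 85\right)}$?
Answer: $- \frac{1}{19184} \approx -5.2127 \cdot 10^{-5}$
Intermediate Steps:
$\frac{1}{109 \left(-91 - 85\right)} = \frac{1}{109 \left(-176\right)} = \frac{1}{-19184} = - \frac{1}{19184}$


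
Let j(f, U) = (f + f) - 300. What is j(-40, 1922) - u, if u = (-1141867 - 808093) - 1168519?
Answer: 3118099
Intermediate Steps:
u = -3118479 (u = -1949960 - 1168519 = -3118479)
j(f, U) = -300 + 2*f (j(f, U) = 2*f - 300 = -300 + 2*f)
j(-40, 1922) - u = (-300 + 2*(-40)) - 1*(-3118479) = (-300 - 80) + 3118479 = -380 + 3118479 = 3118099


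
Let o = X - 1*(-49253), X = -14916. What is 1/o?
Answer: 1/34337 ≈ 2.9123e-5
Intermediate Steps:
o = 34337 (o = -14916 - 1*(-49253) = -14916 + 49253 = 34337)
1/o = 1/34337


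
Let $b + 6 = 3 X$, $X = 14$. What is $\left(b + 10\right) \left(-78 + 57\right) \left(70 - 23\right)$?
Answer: $-45402$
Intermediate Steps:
$b = 36$ ($b = -6 + 3 \cdot 14 = -6 + 42 = 36$)
$\left(b + 10\right) \left(-78 + 57\right) \left(70 - 23\right) = \left(36 + 10\right) \left(-78 + 57\right) \left(70 - 23\right) = 46 \left(\left(-21\right) 47\right) = 46 \left(-987\right) = -45402$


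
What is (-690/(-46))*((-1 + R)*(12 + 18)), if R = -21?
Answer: -9900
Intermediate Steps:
(-690/(-46))*((-1 + R)*(12 + 18)) = (-690/(-46))*((-1 - 21)*(12 + 18)) = (-690*(-1)/46)*(-22*30) = -30*(-½)*(-660) = 15*(-660) = -9900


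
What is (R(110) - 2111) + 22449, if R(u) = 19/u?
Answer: 2237199/110 ≈ 20338.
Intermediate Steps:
(R(110) - 2111) + 22449 = (19/110 - 2111) + 22449 = -232191/110 + 22449 = 2237199/110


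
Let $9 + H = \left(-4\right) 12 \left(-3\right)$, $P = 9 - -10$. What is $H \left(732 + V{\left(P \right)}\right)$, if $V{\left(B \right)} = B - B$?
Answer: $98820$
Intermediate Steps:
$P = 19$ ($P = 9 + 10 = 19$)
$V{\left(B \right)} = 0$
$H = 135$ ($H = -9 + \left(-4\right) 12 \left(-3\right) = -9 - -144 = -9 + 144 = 135$)
$H \left(732 + V{\left(P \right)}\right) = 135 \left(732 + 0\right) = 135 \cdot 732 = 98820$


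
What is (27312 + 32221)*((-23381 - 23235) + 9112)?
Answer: -2232725632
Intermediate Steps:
(27312 + 32221)*((-23381 - 23235) + 9112) = 59533*(-46616 + 9112) = 59533*(-37504) = -2232725632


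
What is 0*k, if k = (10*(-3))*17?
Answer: 0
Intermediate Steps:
k = -510 (k = -30*17 = -510)
0*k = 0*(-510) = 0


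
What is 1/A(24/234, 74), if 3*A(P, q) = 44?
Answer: 3/44 ≈ 0.068182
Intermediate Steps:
A(P, q) = 44/3 (A(P, q) = (⅓)*44 = 44/3)
1/A(24/234, 74) = 1/(44/3) = 3/44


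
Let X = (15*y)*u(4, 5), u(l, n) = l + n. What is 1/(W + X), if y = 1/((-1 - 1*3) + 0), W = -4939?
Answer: -4/19891 ≈ -0.00020110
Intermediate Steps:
y = -1/4 (y = 1/((-1 - 3) + 0) = 1/(-4 + 0) = 1/(-4) = -1/4 ≈ -0.25000)
X = -135/4 (X = (15*(-1/4))*(4 + 5) = -15/4*9 = -135/4 ≈ -33.750)
1/(W + X) = 1/(-4939 - 135/4) = 1/(-19891/4) = -4/19891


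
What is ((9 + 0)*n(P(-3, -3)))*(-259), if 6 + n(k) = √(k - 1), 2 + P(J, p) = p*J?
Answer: 13986 - 2331*√6 ≈ 8276.2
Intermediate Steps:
P(J, p) = -2 + J*p (P(J, p) = -2 + p*J = -2 + J*p)
n(k) = -6 + √(-1 + k) (n(k) = -6 + √(k - 1) = -6 + √(-1 + k))
((9 + 0)*n(P(-3, -3)))*(-259) = ((9 + 0)*(-6 + √(-1 + (-2 - 3*(-3)))))*(-259) = (9*(-6 + √(-1 + (-2 + 9))))*(-259) = (9*(-6 + √(-1 + 7)))*(-259) = (9*(-6 + √6))*(-259) = (-54 + 9*√6)*(-259) = 13986 - 2331*√6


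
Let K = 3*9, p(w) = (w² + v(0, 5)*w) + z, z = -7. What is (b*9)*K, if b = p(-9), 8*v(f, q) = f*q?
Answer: 17982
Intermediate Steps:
v(f, q) = f*q/8 (v(f, q) = (f*q)/8 = f*q/8)
p(w) = -7 + w² (p(w) = (w² + ((⅛)*0*5)*w) - 7 = (w² + 0*w) - 7 = (w² + 0) - 7 = w² - 7 = -7 + w²)
K = 27
b = 74 (b = -7 + (-9)² = -7 + 81 = 74)
(b*9)*K = (74*9)*27 = 666*27 = 17982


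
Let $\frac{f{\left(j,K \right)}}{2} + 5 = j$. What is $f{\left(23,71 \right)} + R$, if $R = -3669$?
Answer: $-3633$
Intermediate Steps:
$f{\left(j,K \right)} = -10 + 2 j$
$f{\left(23,71 \right)} + R = \left(-10 + 2 \cdot 23\right) - 3669 = \left(-10 + 46\right) - 3669 = 36 - 3669 = -3633$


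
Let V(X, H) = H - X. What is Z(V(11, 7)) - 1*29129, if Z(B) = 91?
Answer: -29038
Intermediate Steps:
Z(V(11, 7)) - 1*29129 = 91 - 1*29129 = 91 - 29129 = -29038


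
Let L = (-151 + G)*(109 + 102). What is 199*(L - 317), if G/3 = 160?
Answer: 13751298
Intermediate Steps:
G = 480 (G = 3*160 = 480)
L = 69419 (L = (-151 + 480)*(109 + 102) = 329*211 = 69419)
199*(L - 317) = 199*(69419 - 317) = 199*69102 = 13751298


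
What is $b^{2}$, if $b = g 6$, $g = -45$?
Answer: $72900$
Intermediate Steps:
$b = -270$ ($b = \left(-45\right) 6 = -270$)
$b^{2} = \left(-270\right)^{2} = 72900$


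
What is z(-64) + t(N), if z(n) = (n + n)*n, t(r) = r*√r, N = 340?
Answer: 8192 + 680*√85 ≈ 14461.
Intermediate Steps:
t(r) = r^(3/2)
z(n) = 2*n² (z(n) = (2*n)*n = 2*n²)
z(-64) + t(N) = 2*(-64)² + 340^(3/2) = 2*4096 + 680*√85 = 8192 + 680*√85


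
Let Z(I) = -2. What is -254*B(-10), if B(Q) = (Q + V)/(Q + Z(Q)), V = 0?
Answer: -635/3 ≈ -211.67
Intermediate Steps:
B(Q) = Q/(-2 + Q) (B(Q) = (Q + 0)/(Q - 2) = Q/(-2 + Q))
-254*B(-10) = -(-2540)/(-2 - 10) = -(-2540)/(-12) = -(-2540)*(-1)/12 = -254*⅚ = -635/3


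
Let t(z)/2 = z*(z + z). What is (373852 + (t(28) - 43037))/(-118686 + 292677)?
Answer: 111317/57997 ≈ 1.9194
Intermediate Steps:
t(z) = 4*z**2 (t(z) = 2*(z*(z + z)) = 2*(z*(2*z)) = 2*(2*z**2) = 4*z**2)
(373852 + (t(28) - 43037))/(-118686 + 292677) = (373852 + (4*28**2 - 43037))/(-118686 + 292677) = (373852 + (4*784 - 43037))/173991 = (373852 + (3136 - 43037))*(1/173991) = (373852 - 39901)*(1/173991) = 333951*(1/173991) = 111317/57997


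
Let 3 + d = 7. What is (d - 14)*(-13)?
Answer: 130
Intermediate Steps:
d = 4 (d = -3 + 7 = 4)
(d - 14)*(-13) = (4 - 14)*(-13) = -10*(-13) = 130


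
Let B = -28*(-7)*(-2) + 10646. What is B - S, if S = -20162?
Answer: 30416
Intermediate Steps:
B = 10254 (B = 196*(-2) + 10646 = -392 + 10646 = 10254)
B - S = 10254 - 1*(-20162) = 10254 + 20162 = 30416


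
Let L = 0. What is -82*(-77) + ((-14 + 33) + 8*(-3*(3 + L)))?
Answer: 6261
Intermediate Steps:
-82*(-77) + ((-14 + 33) + 8*(-3*(3 + L))) = -82*(-77) + ((-14 + 33) + 8*(-3*(3 + 0))) = 6314 + (19 + 8*(-3*3)) = 6314 + (19 + 8*(-9)) = 6314 + (19 - 72) = 6314 - 53 = 6261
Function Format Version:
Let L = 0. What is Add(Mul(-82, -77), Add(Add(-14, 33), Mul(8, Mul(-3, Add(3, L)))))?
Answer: 6261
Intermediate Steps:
Add(Mul(-82, -77), Add(Add(-14, 33), Mul(8, Mul(-3, Add(3, L))))) = Add(Mul(-82, -77), Add(Add(-14, 33), Mul(8, Mul(-3, Add(3, 0))))) = Add(6314, Add(19, Mul(8, Mul(-3, 3)))) = Add(6314, Add(19, Mul(8, -9))) = Add(6314, Add(19, -72)) = Add(6314, -53) = 6261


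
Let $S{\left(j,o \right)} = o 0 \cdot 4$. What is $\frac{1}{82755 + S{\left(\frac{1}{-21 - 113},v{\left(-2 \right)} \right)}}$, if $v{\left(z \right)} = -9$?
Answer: $\frac{1}{82755} \approx 1.2084 \cdot 10^{-5}$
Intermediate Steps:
$S{\left(j,o \right)} = 0$ ($S{\left(j,o \right)} = 0 \cdot 4 = 0$)
$\frac{1}{82755 + S{\left(\frac{1}{-21 - 113},v{\left(-2 \right)} \right)}} = \frac{1}{82755 + 0} = \frac{1}{82755}$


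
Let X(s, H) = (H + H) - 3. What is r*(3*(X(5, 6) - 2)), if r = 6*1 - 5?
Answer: 21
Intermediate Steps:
X(s, H) = -3 + 2*H (X(s, H) = 2*H - 3 = -3 + 2*H)
r = 1 (r = 6 - 5 = 1)
r*(3*(X(5, 6) - 2)) = 1*(3*((-3 + 2*6) - 2)) = 1*(3*((-3 + 12) - 2)) = 1*(3*(9 - 2)) = 1*(3*7) = 1*21 = 21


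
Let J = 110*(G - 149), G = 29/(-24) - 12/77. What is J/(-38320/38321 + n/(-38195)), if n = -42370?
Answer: -406714539244435/2688476616 ≈ -1.5128e+5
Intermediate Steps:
G = -2521/1848 (G = 29*(-1/24) - 12*1/77 = -29/24 - 12/77 = -2521/1848 ≈ -1.3642)
J = -1389365/84 (J = 110*(-2521/1848 - 149) = 110*(-277873/1848) = -1389365/84 ≈ -16540.)
J/(-38320/38321 + n/(-38195)) = -1389365/(84*(-38320/38321 - 42370/(-38195))) = -1389365/(84*(-38320*1/38321 - 42370*(-1/38195))) = -1389365/(84*(-38320/38321 + 8474/7639)) = -1389365/(84*32005674/292734119) = -1389365/84*292734119/32005674 = -406714539244435/2688476616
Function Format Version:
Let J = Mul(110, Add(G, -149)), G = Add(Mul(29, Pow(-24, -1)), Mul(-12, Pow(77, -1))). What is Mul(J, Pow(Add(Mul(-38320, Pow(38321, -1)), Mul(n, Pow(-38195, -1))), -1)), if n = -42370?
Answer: Rational(-406714539244435, 2688476616) ≈ -1.5128e+5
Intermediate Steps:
G = Rational(-2521, 1848) (G = Add(Mul(29, Rational(-1, 24)), Mul(-12, Rational(1, 77))) = Add(Rational(-29, 24), Rational(-12, 77)) = Rational(-2521, 1848) ≈ -1.3642)
J = Rational(-1389365, 84) (J = Mul(110, Add(Rational(-2521, 1848), -149)) = Mul(110, Rational(-277873, 1848)) = Rational(-1389365, 84) ≈ -16540.)
Mul(J, Pow(Add(Mul(-38320, Pow(38321, -1)), Mul(n, Pow(-38195, -1))), -1)) = Mul(Rational(-1389365, 84), Pow(Add(Mul(-38320, Pow(38321, -1)), Mul(-42370, Pow(-38195, -1))), -1)) = Mul(Rational(-1389365, 84), Pow(Add(Mul(-38320, Rational(1, 38321)), Mul(-42370, Rational(-1, 38195))), -1)) = Mul(Rational(-1389365, 84), Pow(Add(Rational(-38320, 38321), Rational(8474, 7639)), -1)) = Mul(Rational(-1389365, 84), Pow(Rational(32005674, 292734119), -1)) = Mul(Rational(-1389365, 84), Rational(292734119, 32005674)) = Rational(-406714539244435, 2688476616)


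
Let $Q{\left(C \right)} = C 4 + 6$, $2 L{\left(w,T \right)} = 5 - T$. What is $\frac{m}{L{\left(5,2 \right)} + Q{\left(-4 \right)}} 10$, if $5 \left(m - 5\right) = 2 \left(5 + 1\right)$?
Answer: $- \frac{148}{17} \approx -8.7059$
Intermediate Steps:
$L{\left(w,T \right)} = \frac{5}{2} - \frac{T}{2}$ ($L{\left(w,T \right)} = \frac{5 - T}{2} = \frac{5}{2} - \frac{T}{2}$)
$Q{\left(C \right)} = 6 + 4 C$ ($Q{\left(C \right)} = 4 C + 6 = 6 + 4 C$)
$m = \frac{37}{5}$ ($m = 5 + \frac{2 \left(5 + 1\right)}{5} = 5 + \frac{2 \cdot 6}{5} = 5 + \frac{1}{5} \cdot 12 = 5 + \frac{12}{5} = \frac{37}{5} \approx 7.4$)
$\frac{m}{L{\left(5,2 \right)} + Q{\left(-4 \right)}} 10 = \frac{37}{5 \left(\left(\frac{5}{2} - 1\right) + \left(6 + 4 \left(-4\right)\right)\right)} 10 = \frac{37}{5 \left(\left(\frac{5}{2} - 1\right) + \left(6 - 16\right)\right)} 10 = \frac{37}{5 \left(\frac{3}{2} - 10\right)} 10 = \frac{37}{5 \left(- \frac{17}{2}\right)} 10 = \frac{37}{5} \left(- \frac{2}{17}\right) 10 = \left(- \frac{74}{85}\right) 10 = - \frac{148}{17}$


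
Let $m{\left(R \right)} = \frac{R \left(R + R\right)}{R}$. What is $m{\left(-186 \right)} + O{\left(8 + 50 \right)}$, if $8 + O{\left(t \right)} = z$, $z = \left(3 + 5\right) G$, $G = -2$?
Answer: $-396$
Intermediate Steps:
$m{\left(R \right)} = 2 R$ ($m{\left(R \right)} = \frac{R 2 R}{R} = \frac{2 R^{2}}{R} = 2 R$)
$z = -16$ ($z = \left(3 + 5\right) \left(-2\right) = 8 \left(-2\right) = -16$)
$O{\left(t \right)} = -24$ ($O{\left(t \right)} = -8 - 16 = -24$)
$m{\left(-186 \right)} + O{\left(8 + 50 \right)} = 2 \left(-186\right) - 24 = -372 - 24 = -396$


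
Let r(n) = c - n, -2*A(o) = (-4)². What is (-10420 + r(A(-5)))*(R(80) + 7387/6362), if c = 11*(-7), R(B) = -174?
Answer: 11533714889/6362 ≈ 1.8129e+6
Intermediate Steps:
A(o) = -8 (A(o) = -½*(-4)² = -½*16 = -8)
c = -77
r(n) = -77 - n
(-10420 + r(A(-5)))*(R(80) + 7387/6362) = (-10420 + (-77 - 1*(-8)))*(-174 + 7387/6362) = (-10420 + (-77 + 8))*(-174 + 7387*(1/6362)) = (-10420 - 69)*(-174 + 7387/6362) = -10489*(-1099601/6362) = 11533714889/6362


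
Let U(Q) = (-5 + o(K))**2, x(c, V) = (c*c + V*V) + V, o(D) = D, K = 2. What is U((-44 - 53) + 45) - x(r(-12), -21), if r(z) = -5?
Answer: -436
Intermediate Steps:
x(c, V) = V + V**2 + c**2 (x(c, V) = (c**2 + V**2) + V = (V**2 + c**2) + V = V + V**2 + c**2)
U(Q) = 9 (U(Q) = (-5 + 2)**2 = (-3)**2 = 9)
U((-44 - 53) + 45) - x(r(-12), -21) = 9 - (-21 + (-21)**2 + (-5)**2) = 9 - (-21 + 441 + 25) = 9 - 1*445 = 9 - 445 = -436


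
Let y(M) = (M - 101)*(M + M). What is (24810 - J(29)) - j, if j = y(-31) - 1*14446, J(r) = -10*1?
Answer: 31082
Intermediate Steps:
y(M) = 2*M*(-101 + M) (y(M) = (-101 + M)*(2*M) = 2*M*(-101 + M))
J(r) = -10
j = -6262 (j = 2*(-31)*(-101 - 31) - 1*14446 = 2*(-31)*(-132) - 14446 = 8184 - 14446 = -6262)
(24810 - J(29)) - j = (24810 - 1*(-10)) - 1*(-6262) = (24810 + 10) + 6262 = 24820 + 6262 = 31082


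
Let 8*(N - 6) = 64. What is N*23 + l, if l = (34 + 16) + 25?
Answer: 397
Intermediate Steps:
N = 14 (N = 6 + (⅛)*64 = 6 + 8 = 14)
l = 75 (l = 50 + 25 = 75)
N*23 + l = 14*23 + 75 = 322 + 75 = 397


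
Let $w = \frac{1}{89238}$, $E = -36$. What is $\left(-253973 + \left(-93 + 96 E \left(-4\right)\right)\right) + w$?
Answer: $- \frac{21438715595}{89238} \approx -2.4024 \cdot 10^{5}$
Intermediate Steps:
$w = \frac{1}{89238} \approx 1.1206 \cdot 10^{-5}$
$\left(-253973 + \left(-93 + 96 E \left(-4\right)\right)\right) + w = \left(-253973 - \left(93 - 96 \left(\left(-36\right) \left(-4\right)\right)\right)\right) + \frac{1}{89238} = \left(-253973 + \left(-93 + 96 \cdot 144\right)\right) + \frac{1}{89238} = \left(-253973 + \left(-93 + 13824\right)\right) + \frac{1}{89238} = \left(-253973 + 13731\right) + \frac{1}{89238} = -240242 + \frac{1}{89238} = - \frac{21438715595}{89238}$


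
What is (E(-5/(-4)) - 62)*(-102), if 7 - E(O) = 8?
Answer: 6426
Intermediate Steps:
E(O) = -1 (E(O) = 7 - 1*8 = 7 - 8 = -1)
(E(-5/(-4)) - 62)*(-102) = (-1 - 62)*(-102) = -63*(-102) = 6426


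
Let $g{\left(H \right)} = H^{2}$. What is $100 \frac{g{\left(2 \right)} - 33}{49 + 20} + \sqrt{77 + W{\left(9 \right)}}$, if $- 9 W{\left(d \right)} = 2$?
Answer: $- \frac{2900}{69} + \frac{\sqrt{691}}{3} \approx -33.267$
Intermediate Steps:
$W{\left(d \right)} = - \frac{2}{9}$ ($W{\left(d \right)} = \left(- \frac{1}{9}\right) 2 = - \frac{2}{9}$)
$100 \frac{g{\left(2 \right)} - 33}{49 + 20} + \sqrt{77 + W{\left(9 \right)}} = 100 \frac{2^{2} - 33}{49 + 20} + \sqrt{77 - \frac{2}{9}} = 100 \frac{4 - 33}{69} + \sqrt{\frac{691}{9}} = 100 \left(\left(-29\right) \frac{1}{69}\right) + \frac{\sqrt{691}}{3} = 100 \left(- \frac{29}{69}\right) + \frac{\sqrt{691}}{3} = - \frac{2900}{69} + \frac{\sqrt{691}}{3}$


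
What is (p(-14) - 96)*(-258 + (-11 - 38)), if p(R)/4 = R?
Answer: 46664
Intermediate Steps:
p(R) = 4*R
(p(-14) - 96)*(-258 + (-11 - 38)) = (4*(-14) - 96)*(-258 + (-11 - 38)) = (-56 - 96)*(-258 - 49) = -152*(-307) = 46664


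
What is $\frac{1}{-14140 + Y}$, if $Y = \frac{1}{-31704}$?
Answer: $- \frac{31704}{448294561} \approx -7.0721 \cdot 10^{-5}$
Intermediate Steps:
$Y = - \frac{1}{31704} \approx -3.1542 \cdot 10^{-5}$
$\frac{1}{-14140 + Y} = \frac{1}{-14140 - \frac{1}{31704}} = \frac{1}{- \frac{448294561}{31704}} = - \frac{31704}{448294561}$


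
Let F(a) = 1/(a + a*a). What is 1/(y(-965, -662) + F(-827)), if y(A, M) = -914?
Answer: -683102/624355227 ≈ -0.0010941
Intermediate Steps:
F(a) = 1/(a + a**2)
1/(y(-965, -662) + F(-827)) = 1/(-914 + 1/((-827)*(1 - 827))) = 1/(-914 - 1/827/(-826)) = 1/(-914 - 1/827*(-1/826)) = 1/(-914 + 1/683102) = 1/(-624355227/683102) = -683102/624355227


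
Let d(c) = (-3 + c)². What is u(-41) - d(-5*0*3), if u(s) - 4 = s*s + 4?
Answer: 1680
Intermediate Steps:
u(s) = 8 + s² (u(s) = 4 + (s*s + 4) = 4 + (s² + 4) = 4 + (4 + s²) = 8 + s²)
u(-41) - d(-5*0*3) = (8 + (-41)²) - (-3 - 5*0*3)² = (8 + 1681) - (-3 + 0*3)² = 1689 - (-3 + 0)² = 1689 - 1*(-3)² = 1689 - 1*9 = 1689 - 9 = 1680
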